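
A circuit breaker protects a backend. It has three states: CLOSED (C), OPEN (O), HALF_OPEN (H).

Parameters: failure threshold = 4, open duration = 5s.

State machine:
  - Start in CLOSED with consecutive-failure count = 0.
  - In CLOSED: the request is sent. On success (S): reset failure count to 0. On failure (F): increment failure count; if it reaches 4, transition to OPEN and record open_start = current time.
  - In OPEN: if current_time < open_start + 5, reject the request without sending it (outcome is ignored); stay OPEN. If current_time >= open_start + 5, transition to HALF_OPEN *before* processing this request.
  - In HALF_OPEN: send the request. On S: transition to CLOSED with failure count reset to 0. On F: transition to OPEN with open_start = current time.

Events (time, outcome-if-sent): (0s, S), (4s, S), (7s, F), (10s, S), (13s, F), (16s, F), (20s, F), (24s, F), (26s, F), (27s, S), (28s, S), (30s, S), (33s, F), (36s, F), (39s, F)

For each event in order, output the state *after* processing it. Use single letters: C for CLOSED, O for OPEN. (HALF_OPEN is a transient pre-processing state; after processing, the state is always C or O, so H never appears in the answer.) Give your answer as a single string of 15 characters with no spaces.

Answer: CCCCCCCOOOOCCCC

Derivation:
State after each event:
  event#1 t=0s outcome=S: state=CLOSED
  event#2 t=4s outcome=S: state=CLOSED
  event#3 t=7s outcome=F: state=CLOSED
  event#4 t=10s outcome=S: state=CLOSED
  event#5 t=13s outcome=F: state=CLOSED
  event#6 t=16s outcome=F: state=CLOSED
  event#7 t=20s outcome=F: state=CLOSED
  event#8 t=24s outcome=F: state=OPEN
  event#9 t=26s outcome=F: state=OPEN
  event#10 t=27s outcome=S: state=OPEN
  event#11 t=28s outcome=S: state=OPEN
  event#12 t=30s outcome=S: state=CLOSED
  event#13 t=33s outcome=F: state=CLOSED
  event#14 t=36s outcome=F: state=CLOSED
  event#15 t=39s outcome=F: state=CLOSED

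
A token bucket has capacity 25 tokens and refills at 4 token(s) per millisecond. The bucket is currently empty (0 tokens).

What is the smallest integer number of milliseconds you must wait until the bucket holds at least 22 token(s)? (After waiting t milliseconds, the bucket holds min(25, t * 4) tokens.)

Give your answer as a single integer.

Answer: 6

Derivation:
Need t * 4 >= 22, so t >= 22/4.
Smallest integer t = ceil(22/4) = 6.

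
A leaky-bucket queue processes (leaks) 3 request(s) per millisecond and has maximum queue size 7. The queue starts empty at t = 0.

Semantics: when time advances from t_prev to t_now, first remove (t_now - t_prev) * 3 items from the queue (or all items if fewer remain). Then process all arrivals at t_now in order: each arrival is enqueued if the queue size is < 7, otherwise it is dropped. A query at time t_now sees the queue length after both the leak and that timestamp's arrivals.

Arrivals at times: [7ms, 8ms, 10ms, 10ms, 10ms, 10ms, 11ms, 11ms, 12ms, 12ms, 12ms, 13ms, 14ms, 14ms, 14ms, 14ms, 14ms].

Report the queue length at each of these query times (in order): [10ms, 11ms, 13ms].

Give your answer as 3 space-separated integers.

Answer: 4 3 1

Derivation:
Queue lengths at query times:
  query t=10ms: backlog = 4
  query t=11ms: backlog = 3
  query t=13ms: backlog = 1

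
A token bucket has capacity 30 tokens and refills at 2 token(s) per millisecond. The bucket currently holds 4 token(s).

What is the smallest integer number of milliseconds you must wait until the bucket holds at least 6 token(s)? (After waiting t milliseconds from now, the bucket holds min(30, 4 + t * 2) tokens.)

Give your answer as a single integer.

Answer: 1

Derivation:
Need 4 + t * 2 >= 6, so t >= 2/2.
Smallest integer t = ceil(2/2) = 1.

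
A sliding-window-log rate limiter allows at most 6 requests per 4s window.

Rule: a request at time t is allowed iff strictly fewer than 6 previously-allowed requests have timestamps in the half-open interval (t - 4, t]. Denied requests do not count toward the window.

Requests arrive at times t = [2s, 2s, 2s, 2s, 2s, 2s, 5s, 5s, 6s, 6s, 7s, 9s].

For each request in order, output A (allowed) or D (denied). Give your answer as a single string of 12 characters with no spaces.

Tracking allowed requests in the window:
  req#1 t=2s: ALLOW
  req#2 t=2s: ALLOW
  req#3 t=2s: ALLOW
  req#4 t=2s: ALLOW
  req#5 t=2s: ALLOW
  req#6 t=2s: ALLOW
  req#7 t=5s: DENY
  req#8 t=5s: DENY
  req#9 t=6s: ALLOW
  req#10 t=6s: ALLOW
  req#11 t=7s: ALLOW
  req#12 t=9s: ALLOW

Answer: AAAAAADDAAAA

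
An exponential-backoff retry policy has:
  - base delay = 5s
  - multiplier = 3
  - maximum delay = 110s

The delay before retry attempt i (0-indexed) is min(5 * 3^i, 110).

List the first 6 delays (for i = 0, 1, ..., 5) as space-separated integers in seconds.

Answer: 5 15 45 110 110 110

Derivation:
Computing each delay:
  i=0: min(5*3^0, 110) = 5
  i=1: min(5*3^1, 110) = 15
  i=2: min(5*3^2, 110) = 45
  i=3: min(5*3^3, 110) = 110
  i=4: min(5*3^4, 110) = 110
  i=5: min(5*3^5, 110) = 110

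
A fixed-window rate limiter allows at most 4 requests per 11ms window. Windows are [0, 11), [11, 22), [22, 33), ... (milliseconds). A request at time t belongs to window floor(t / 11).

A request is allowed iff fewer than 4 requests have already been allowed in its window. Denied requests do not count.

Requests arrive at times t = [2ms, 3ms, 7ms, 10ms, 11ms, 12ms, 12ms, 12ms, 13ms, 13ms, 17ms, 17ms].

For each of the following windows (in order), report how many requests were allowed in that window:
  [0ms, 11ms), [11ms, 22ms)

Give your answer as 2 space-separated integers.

Processing requests:
  req#1 t=2ms (window 0): ALLOW
  req#2 t=3ms (window 0): ALLOW
  req#3 t=7ms (window 0): ALLOW
  req#4 t=10ms (window 0): ALLOW
  req#5 t=11ms (window 1): ALLOW
  req#6 t=12ms (window 1): ALLOW
  req#7 t=12ms (window 1): ALLOW
  req#8 t=12ms (window 1): ALLOW
  req#9 t=13ms (window 1): DENY
  req#10 t=13ms (window 1): DENY
  req#11 t=17ms (window 1): DENY
  req#12 t=17ms (window 1): DENY

Allowed counts by window: 4 4

Answer: 4 4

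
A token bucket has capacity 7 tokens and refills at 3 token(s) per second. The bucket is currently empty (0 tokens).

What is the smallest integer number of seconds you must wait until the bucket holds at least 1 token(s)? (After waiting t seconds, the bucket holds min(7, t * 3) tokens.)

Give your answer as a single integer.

Need t * 3 >= 1, so t >= 1/3.
Smallest integer t = ceil(1/3) = 1.

Answer: 1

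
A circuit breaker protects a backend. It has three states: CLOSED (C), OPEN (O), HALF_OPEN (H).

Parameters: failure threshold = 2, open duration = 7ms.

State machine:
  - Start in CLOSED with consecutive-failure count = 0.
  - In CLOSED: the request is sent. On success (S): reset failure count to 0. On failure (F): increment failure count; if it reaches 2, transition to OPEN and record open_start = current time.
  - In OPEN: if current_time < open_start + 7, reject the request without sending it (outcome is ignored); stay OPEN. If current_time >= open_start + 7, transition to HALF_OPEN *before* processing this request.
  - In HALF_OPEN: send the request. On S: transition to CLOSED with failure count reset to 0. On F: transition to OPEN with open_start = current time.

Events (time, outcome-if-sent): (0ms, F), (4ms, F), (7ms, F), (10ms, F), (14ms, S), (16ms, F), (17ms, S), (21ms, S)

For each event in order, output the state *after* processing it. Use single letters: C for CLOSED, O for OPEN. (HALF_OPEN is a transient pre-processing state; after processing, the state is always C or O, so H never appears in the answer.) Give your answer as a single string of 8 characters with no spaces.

Answer: COOOCCCC

Derivation:
State after each event:
  event#1 t=0ms outcome=F: state=CLOSED
  event#2 t=4ms outcome=F: state=OPEN
  event#3 t=7ms outcome=F: state=OPEN
  event#4 t=10ms outcome=F: state=OPEN
  event#5 t=14ms outcome=S: state=CLOSED
  event#6 t=16ms outcome=F: state=CLOSED
  event#7 t=17ms outcome=S: state=CLOSED
  event#8 t=21ms outcome=S: state=CLOSED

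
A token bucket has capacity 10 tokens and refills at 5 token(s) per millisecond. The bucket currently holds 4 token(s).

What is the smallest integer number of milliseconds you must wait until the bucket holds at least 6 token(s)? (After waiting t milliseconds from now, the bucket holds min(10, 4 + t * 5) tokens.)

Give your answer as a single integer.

Need 4 + t * 5 >= 6, so t >= 2/5.
Smallest integer t = ceil(2/5) = 1.

Answer: 1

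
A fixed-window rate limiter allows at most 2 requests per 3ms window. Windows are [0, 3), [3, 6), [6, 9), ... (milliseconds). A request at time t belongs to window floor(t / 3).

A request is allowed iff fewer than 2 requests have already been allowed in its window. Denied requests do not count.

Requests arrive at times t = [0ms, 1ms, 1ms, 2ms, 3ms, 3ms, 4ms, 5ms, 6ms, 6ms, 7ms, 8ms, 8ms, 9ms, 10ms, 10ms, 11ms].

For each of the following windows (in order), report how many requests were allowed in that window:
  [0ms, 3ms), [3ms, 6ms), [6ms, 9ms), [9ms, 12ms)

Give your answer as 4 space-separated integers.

Answer: 2 2 2 2

Derivation:
Processing requests:
  req#1 t=0ms (window 0): ALLOW
  req#2 t=1ms (window 0): ALLOW
  req#3 t=1ms (window 0): DENY
  req#4 t=2ms (window 0): DENY
  req#5 t=3ms (window 1): ALLOW
  req#6 t=3ms (window 1): ALLOW
  req#7 t=4ms (window 1): DENY
  req#8 t=5ms (window 1): DENY
  req#9 t=6ms (window 2): ALLOW
  req#10 t=6ms (window 2): ALLOW
  req#11 t=7ms (window 2): DENY
  req#12 t=8ms (window 2): DENY
  req#13 t=8ms (window 2): DENY
  req#14 t=9ms (window 3): ALLOW
  req#15 t=10ms (window 3): ALLOW
  req#16 t=10ms (window 3): DENY
  req#17 t=11ms (window 3): DENY

Allowed counts by window: 2 2 2 2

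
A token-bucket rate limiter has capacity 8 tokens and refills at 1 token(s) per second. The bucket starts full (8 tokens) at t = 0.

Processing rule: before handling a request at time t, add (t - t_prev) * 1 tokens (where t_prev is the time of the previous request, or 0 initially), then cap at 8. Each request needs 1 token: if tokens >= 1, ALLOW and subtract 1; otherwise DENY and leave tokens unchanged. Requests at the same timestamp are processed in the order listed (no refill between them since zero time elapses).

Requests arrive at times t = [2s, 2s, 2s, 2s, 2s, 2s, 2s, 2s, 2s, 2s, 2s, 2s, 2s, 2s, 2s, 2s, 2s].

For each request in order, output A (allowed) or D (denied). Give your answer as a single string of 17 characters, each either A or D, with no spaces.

Simulating step by step:
  req#1 t=2s: ALLOW
  req#2 t=2s: ALLOW
  req#3 t=2s: ALLOW
  req#4 t=2s: ALLOW
  req#5 t=2s: ALLOW
  req#6 t=2s: ALLOW
  req#7 t=2s: ALLOW
  req#8 t=2s: ALLOW
  req#9 t=2s: DENY
  req#10 t=2s: DENY
  req#11 t=2s: DENY
  req#12 t=2s: DENY
  req#13 t=2s: DENY
  req#14 t=2s: DENY
  req#15 t=2s: DENY
  req#16 t=2s: DENY
  req#17 t=2s: DENY

Answer: AAAAAAAADDDDDDDDD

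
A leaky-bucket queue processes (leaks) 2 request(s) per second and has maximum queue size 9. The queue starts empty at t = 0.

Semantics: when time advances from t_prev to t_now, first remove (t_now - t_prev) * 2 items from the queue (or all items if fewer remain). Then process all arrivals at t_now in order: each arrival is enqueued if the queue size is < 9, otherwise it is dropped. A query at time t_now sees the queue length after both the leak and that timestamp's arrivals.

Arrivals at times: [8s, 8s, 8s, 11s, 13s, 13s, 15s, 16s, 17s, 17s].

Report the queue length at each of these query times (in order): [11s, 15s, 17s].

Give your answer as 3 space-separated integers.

Answer: 1 1 2

Derivation:
Queue lengths at query times:
  query t=11s: backlog = 1
  query t=15s: backlog = 1
  query t=17s: backlog = 2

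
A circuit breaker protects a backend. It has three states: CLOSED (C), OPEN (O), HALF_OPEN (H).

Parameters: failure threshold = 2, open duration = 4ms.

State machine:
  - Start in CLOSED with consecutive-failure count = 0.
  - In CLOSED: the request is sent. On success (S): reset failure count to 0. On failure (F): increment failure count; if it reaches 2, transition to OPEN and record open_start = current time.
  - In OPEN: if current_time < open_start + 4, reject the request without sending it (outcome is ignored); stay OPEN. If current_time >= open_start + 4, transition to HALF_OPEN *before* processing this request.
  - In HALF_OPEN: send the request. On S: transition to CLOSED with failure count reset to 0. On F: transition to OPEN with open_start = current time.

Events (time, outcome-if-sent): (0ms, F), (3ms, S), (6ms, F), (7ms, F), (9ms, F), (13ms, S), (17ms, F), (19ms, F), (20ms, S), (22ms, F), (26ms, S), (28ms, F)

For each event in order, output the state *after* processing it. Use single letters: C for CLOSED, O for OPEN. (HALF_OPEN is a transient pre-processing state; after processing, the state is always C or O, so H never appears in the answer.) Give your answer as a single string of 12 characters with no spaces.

State after each event:
  event#1 t=0ms outcome=F: state=CLOSED
  event#2 t=3ms outcome=S: state=CLOSED
  event#3 t=6ms outcome=F: state=CLOSED
  event#4 t=7ms outcome=F: state=OPEN
  event#5 t=9ms outcome=F: state=OPEN
  event#6 t=13ms outcome=S: state=CLOSED
  event#7 t=17ms outcome=F: state=CLOSED
  event#8 t=19ms outcome=F: state=OPEN
  event#9 t=20ms outcome=S: state=OPEN
  event#10 t=22ms outcome=F: state=OPEN
  event#11 t=26ms outcome=S: state=CLOSED
  event#12 t=28ms outcome=F: state=CLOSED

Answer: CCCOOCCOOOCC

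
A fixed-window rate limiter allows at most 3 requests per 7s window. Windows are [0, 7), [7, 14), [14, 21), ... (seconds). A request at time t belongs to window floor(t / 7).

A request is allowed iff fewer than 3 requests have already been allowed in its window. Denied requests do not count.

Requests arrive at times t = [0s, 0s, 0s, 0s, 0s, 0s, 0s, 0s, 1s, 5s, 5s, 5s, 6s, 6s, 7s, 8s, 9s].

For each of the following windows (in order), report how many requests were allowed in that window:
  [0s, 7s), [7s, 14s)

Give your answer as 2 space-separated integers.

Answer: 3 3

Derivation:
Processing requests:
  req#1 t=0s (window 0): ALLOW
  req#2 t=0s (window 0): ALLOW
  req#3 t=0s (window 0): ALLOW
  req#4 t=0s (window 0): DENY
  req#5 t=0s (window 0): DENY
  req#6 t=0s (window 0): DENY
  req#7 t=0s (window 0): DENY
  req#8 t=0s (window 0): DENY
  req#9 t=1s (window 0): DENY
  req#10 t=5s (window 0): DENY
  req#11 t=5s (window 0): DENY
  req#12 t=5s (window 0): DENY
  req#13 t=6s (window 0): DENY
  req#14 t=6s (window 0): DENY
  req#15 t=7s (window 1): ALLOW
  req#16 t=8s (window 1): ALLOW
  req#17 t=9s (window 1): ALLOW

Allowed counts by window: 3 3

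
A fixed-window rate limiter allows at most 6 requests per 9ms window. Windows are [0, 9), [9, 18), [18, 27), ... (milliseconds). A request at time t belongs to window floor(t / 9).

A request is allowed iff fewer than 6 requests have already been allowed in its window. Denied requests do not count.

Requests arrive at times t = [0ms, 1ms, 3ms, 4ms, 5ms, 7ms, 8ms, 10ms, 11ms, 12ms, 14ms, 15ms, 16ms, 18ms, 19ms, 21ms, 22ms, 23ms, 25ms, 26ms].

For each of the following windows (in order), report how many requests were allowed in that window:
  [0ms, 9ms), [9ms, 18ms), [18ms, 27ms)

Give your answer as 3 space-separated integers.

Processing requests:
  req#1 t=0ms (window 0): ALLOW
  req#2 t=1ms (window 0): ALLOW
  req#3 t=3ms (window 0): ALLOW
  req#4 t=4ms (window 0): ALLOW
  req#5 t=5ms (window 0): ALLOW
  req#6 t=7ms (window 0): ALLOW
  req#7 t=8ms (window 0): DENY
  req#8 t=10ms (window 1): ALLOW
  req#9 t=11ms (window 1): ALLOW
  req#10 t=12ms (window 1): ALLOW
  req#11 t=14ms (window 1): ALLOW
  req#12 t=15ms (window 1): ALLOW
  req#13 t=16ms (window 1): ALLOW
  req#14 t=18ms (window 2): ALLOW
  req#15 t=19ms (window 2): ALLOW
  req#16 t=21ms (window 2): ALLOW
  req#17 t=22ms (window 2): ALLOW
  req#18 t=23ms (window 2): ALLOW
  req#19 t=25ms (window 2): ALLOW
  req#20 t=26ms (window 2): DENY

Allowed counts by window: 6 6 6

Answer: 6 6 6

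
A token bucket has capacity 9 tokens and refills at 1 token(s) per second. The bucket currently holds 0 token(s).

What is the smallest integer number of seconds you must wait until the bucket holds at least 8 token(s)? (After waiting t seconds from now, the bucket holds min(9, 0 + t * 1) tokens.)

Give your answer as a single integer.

Answer: 8

Derivation:
Need 0 + t * 1 >= 8, so t >= 8/1.
Smallest integer t = ceil(8/1) = 8.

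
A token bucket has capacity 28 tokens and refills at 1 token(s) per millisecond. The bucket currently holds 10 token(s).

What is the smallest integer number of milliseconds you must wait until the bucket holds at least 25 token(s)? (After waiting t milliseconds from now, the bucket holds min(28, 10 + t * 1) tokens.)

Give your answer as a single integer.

Answer: 15

Derivation:
Need 10 + t * 1 >= 25, so t >= 15/1.
Smallest integer t = ceil(15/1) = 15.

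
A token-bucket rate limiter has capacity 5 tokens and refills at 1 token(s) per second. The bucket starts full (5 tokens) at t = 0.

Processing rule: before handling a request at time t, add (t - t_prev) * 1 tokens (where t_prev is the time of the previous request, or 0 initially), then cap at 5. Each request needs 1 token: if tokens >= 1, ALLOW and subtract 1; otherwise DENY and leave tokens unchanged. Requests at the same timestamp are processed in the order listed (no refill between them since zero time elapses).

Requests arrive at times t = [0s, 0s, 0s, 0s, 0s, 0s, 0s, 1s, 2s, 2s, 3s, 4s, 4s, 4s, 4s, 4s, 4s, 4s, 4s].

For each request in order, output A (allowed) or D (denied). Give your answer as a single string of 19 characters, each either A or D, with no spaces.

Answer: AAAAADDAADAADDDDDDD

Derivation:
Simulating step by step:
  req#1 t=0s: ALLOW
  req#2 t=0s: ALLOW
  req#3 t=0s: ALLOW
  req#4 t=0s: ALLOW
  req#5 t=0s: ALLOW
  req#6 t=0s: DENY
  req#7 t=0s: DENY
  req#8 t=1s: ALLOW
  req#9 t=2s: ALLOW
  req#10 t=2s: DENY
  req#11 t=3s: ALLOW
  req#12 t=4s: ALLOW
  req#13 t=4s: DENY
  req#14 t=4s: DENY
  req#15 t=4s: DENY
  req#16 t=4s: DENY
  req#17 t=4s: DENY
  req#18 t=4s: DENY
  req#19 t=4s: DENY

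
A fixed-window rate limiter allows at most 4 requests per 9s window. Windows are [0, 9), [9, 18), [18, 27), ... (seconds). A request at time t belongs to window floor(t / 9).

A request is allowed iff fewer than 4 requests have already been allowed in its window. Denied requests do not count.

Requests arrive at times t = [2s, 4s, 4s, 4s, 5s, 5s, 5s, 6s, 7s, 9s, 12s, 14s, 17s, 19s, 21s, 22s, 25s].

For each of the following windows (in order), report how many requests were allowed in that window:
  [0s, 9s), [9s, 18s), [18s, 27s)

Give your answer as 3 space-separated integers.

Answer: 4 4 4

Derivation:
Processing requests:
  req#1 t=2s (window 0): ALLOW
  req#2 t=4s (window 0): ALLOW
  req#3 t=4s (window 0): ALLOW
  req#4 t=4s (window 0): ALLOW
  req#5 t=5s (window 0): DENY
  req#6 t=5s (window 0): DENY
  req#7 t=5s (window 0): DENY
  req#8 t=6s (window 0): DENY
  req#9 t=7s (window 0): DENY
  req#10 t=9s (window 1): ALLOW
  req#11 t=12s (window 1): ALLOW
  req#12 t=14s (window 1): ALLOW
  req#13 t=17s (window 1): ALLOW
  req#14 t=19s (window 2): ALLOW
  req#15 t=21s (window 2): ALLOW
  req#16 t=22s (window 2): ALLOW
  req#17 t=25s (window 2): ALLOW

Allowed counts by window: 4 4 4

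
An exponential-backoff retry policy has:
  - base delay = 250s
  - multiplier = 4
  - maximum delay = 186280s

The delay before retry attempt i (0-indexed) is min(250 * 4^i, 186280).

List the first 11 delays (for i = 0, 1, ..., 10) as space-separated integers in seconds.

Computing each delay:
  i=0: min(250*4^0, 186280) = 250
  i=1: min(250*4^1, 186280) = 1000
  i=2: min(250*4^2, 186280) = 4000
  i=3: min(250*4^3, 186280) = 16000
  i=4: min(250*4^4, 186280) = 64000
  i=5: min(250*4^5, 186280) = 186280
  i=6: min(250*4^6, 186280) = 186280
  i=7: min(250*4^7, 186280) = 186280
  i=8: min(250*4^8, 186280) = 186280
  i=9: min(250*4^9, 186280) = 186280
  i=10: min(250*4^10, 186280) = 186280

Answer: 250 1000 4000 16000 64000 186280 186280 186280 186280 186280 186280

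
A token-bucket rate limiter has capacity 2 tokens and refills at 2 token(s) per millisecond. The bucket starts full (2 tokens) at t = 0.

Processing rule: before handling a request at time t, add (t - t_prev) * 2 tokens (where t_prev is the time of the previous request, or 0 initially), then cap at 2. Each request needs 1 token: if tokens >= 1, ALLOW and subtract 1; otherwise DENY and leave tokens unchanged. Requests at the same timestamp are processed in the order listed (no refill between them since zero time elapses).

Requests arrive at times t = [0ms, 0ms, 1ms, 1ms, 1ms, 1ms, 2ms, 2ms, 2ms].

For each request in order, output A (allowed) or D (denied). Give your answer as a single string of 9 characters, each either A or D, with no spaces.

Answer: AAAADDAAD

Derivation:
Simulating step by step:
  req#1 t=0ms: ALLOW
  req#2 t=0ms: ALLOW
  req#3 t=1ms: ALLOW
  req#4 t=1ms: ALLOW
  req#5 t=1ms: DENY
  req#6 t=1ms: DENY
  req#7 t=2ms: ALLOW
  req#8 t=2ms: ALLOW
  req#9 t=2ms: DENY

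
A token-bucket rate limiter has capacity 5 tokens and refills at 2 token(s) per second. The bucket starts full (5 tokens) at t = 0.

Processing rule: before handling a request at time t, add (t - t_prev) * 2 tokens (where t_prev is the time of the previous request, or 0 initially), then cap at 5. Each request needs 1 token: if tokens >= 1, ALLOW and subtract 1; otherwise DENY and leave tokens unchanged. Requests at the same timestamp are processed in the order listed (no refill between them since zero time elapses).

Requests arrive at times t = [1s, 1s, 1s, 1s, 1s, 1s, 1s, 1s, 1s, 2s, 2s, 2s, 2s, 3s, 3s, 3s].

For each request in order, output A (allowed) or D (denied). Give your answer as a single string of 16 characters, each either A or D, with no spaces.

Answer: AAAAADDDDAADDAAD

Derivation:
Simulating step by step:
  req#1 t=1s: ALLOW
  req#2 t=1s: ALLOW
  req#3 t=1s: ALLOW
  req#4 t=1s: ALLOW
  req#5 t=1s: ALLOW
  req#6 t=1s: DENY
  req#7 t=1s: DENY
  req#8 t=1s: DENY
  req#9 t=1s: DENY
  req#10 t=2s: ALLOW
  req#11 t=2s: ALLOW
  req#12 t=2s: DENY
  req#13 t=2s: DENY
  req#14 t=3s: ALLOW
  req#15 t=3s: ALLOW
  req#16 t=3s: DENY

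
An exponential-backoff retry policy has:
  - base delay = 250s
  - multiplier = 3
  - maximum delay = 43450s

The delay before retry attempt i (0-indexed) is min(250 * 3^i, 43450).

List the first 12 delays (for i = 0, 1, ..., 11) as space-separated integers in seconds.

Computing each delay:
  i=0: min(250*3^0, 43450) = 250
  i=1: min(250*3^1, 43450) = 750
  i=2: min(250*3^2, 43450) = 2250
  i=3: min(250*3^3, 43450) = 6750
  i=4: min(250*3^4, 43450) = 20250
  i=5: min(250*3^5, 43450) = 43450
  i=6: min(250*3^6, 43450) = 43450
  i=7: min(250*3^7, 43450) = 43450
  i=8: min(250*3^8, 43450) = 43450
  i=9: min(250*3^9, 43450) = 43450
  i=10: min(250*3^10, 43450) = 43450
  i=11: min(250*3^11, 43450) = 43450

Answer: 250 750 2250 6750 20250 43450 43450 43450 43450 43450 43450 43450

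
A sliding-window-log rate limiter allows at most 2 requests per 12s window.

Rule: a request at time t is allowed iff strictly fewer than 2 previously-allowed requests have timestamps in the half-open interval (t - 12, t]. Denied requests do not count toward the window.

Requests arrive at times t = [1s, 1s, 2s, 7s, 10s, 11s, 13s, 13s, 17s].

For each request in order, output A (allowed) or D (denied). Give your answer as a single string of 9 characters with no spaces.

Tracking allowed requests in the window:
  req#1 t=1s: ALLOW
  req#2 t=1s: ALLOW
  req#3 t=2s: DENY
  req#4 t=7s: DENY
  req#5 t=10s: DENY
  req#6 t=11s: DENY
  req#7 t=13s: ALLOW
  req#8 t=13s: ALLOW
  req#9 t=17s: DENY

Answer: AADDDDAAD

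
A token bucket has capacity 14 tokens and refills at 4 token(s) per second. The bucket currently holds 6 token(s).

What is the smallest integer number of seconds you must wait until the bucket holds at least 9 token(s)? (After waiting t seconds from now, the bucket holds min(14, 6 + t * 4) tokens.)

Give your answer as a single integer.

Answer: 1

Derivation:
Need 6 + t * 4 >= 9, so t >= 3/4.
Smallest integer t = ceil(3/4) = 1.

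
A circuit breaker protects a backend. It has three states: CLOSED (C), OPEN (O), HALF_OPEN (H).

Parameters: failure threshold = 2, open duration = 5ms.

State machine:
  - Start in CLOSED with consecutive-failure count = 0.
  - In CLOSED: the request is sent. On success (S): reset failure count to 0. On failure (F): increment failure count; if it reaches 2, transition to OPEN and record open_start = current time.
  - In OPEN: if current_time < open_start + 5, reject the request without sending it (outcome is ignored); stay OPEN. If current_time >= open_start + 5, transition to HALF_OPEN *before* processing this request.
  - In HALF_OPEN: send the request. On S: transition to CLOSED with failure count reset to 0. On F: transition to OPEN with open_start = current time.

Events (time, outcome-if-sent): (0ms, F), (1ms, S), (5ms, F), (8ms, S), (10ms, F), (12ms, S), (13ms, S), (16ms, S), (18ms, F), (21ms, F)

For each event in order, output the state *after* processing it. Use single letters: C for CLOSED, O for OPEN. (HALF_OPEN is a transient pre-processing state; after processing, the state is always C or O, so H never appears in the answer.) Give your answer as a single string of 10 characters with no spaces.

Answer: CCCCCCCCCO

Derivation:
State after each event:
  event#1 t=0ms outcome=F: state=CLOSED
  event#2 t=1ms outcome=S: state=CLOSED
  event#3 t=5ms outcome=F: state=CLOSED
  event#4 t=8ms outcome=S: state=CLOSED
  event#5 t=10ms outcome=F: state=CLOSED
  event#6 t=12ms outcome=S: state=CLOSED
  event#7 t=13ms outcome=S: state=CLOSED
  event#8 t=16ms outcome=S: state=CLOSED
  event#9 t=18ms outcome=F: state=CLOSED
  event#10 t=21ms outcome=F: state=OPEN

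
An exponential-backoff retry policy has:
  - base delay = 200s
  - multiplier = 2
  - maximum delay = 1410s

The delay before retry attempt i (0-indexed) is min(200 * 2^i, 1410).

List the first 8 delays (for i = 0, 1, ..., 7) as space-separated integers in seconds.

Computing each delay:
  i=0: min(200*2^0, 1410) = 200
  i=1: min(200*2^1, 1410) = 400
  i=2: min(200*2^2, 1410) = 800
  i=3: min(200*2^3, 1410) = 1410
  i=4: min(200*2^4, 1410) = 1410
  i=5: min(200*2^5, 1410) = 1410
  i=6: min(200*2^6, 1410) = 1410
  i=7: min(200*2^7, 1410) = 1410

Answer: 200 400 800 1410 1410 1410 1410 1410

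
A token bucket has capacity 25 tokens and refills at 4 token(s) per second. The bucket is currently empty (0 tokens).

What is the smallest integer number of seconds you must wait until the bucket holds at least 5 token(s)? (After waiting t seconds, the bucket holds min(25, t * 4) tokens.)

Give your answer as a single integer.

Answer: 2

Derivation:
Need t * 4 >= 5, so t >= 5/4.
Smallest integer t = ceil(5/4) = 2.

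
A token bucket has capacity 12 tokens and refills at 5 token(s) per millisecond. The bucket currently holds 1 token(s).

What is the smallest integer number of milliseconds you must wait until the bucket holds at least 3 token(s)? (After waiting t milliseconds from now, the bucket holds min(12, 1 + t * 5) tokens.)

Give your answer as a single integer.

Need 1 + t * 5 >= 3, so t >= 2/5.
Smallest integer t = ceil(2/5) = 1.

Answer: 1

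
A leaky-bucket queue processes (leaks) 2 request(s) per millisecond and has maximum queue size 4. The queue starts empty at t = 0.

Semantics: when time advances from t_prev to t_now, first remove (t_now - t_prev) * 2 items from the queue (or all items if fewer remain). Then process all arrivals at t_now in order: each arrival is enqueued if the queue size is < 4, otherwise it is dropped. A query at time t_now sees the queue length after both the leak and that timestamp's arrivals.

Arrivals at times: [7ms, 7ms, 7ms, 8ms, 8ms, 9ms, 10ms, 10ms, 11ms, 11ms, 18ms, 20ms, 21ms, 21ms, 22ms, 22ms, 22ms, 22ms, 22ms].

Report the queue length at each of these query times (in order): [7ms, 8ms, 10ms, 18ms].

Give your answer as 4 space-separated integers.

Queue lengths at query times:
  query t=7ms: backlog = 3
  query t=8ms: backlog = 3
  query t=10ms: backlog = 2
  query t=18ms: backlog = 1

Answer: 3 3 2 1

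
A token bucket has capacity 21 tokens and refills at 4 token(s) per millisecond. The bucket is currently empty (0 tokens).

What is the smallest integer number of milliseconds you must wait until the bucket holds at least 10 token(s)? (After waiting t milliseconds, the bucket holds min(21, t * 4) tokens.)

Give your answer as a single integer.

Answer: 3

Derivation:
Need t * 4 >= 10, so t >= 10/4.
Smallest integer t = ceil(10/4) = 3.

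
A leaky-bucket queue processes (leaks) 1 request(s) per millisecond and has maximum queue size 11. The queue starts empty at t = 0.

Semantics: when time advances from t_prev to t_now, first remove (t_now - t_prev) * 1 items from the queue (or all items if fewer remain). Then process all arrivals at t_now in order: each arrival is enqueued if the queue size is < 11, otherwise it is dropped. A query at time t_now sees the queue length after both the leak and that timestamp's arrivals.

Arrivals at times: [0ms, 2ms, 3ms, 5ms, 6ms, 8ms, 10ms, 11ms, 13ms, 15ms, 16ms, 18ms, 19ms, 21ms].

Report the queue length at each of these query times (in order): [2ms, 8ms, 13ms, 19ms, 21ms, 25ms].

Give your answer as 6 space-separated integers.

Answer: 1 1 1 1 1 0

Derivation:
Queue lengths at query times:
  query t=2ms: backlog = 1
  query t=8ms: backlog = 1
  query t=13ms: backlog = 1
  query t=19ms: backlog = 1
  query t=21ms: backlog = 1
  query t=25ms: backlog = 0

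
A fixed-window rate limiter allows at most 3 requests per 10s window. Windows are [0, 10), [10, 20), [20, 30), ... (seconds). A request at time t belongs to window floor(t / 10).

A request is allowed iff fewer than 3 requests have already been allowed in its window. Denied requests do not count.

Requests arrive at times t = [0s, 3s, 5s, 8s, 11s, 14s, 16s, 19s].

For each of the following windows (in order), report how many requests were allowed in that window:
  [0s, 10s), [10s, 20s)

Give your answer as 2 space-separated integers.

Processing requests:
  req#1 t=0s (window 0): ALLOW
  req#2 t=3s (window 0): ALLOW
  req#3 t=5s (window 0): ALLOW
  req#4 t=8s (window 0): DENY
  req#5 t=11s (window 1): ALLOW
  req#6 t=14s (window 1): ALLOW
  req#7 t=16s (window 1): ALLOW
  req#8 t=19s (window 1): DENY

Allowed counts by window: 3 3

Answer: 3 3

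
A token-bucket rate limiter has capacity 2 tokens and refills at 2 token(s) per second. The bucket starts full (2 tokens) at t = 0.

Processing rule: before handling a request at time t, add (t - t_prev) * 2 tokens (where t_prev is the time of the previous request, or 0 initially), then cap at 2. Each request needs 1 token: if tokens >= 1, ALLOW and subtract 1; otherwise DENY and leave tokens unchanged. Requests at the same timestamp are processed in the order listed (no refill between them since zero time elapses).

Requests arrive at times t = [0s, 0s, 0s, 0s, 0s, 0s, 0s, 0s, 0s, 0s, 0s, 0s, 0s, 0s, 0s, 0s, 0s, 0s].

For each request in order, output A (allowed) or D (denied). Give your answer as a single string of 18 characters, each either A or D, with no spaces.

Simulating step by step:
  req#1 t=0s: ALLOW
  req#2 t=0s: ALLOW
  req#3 t=0s: DENY
  req#4 t=0s: DENY
  req#5 t=0s: DENY
  req#6 t=0s: DENY
  req#7 t=0s: DENY
  req#8 t=0s: DENY
  req#9 t=0s: DENY
  req#10 t=0s: DENY
  req#11 t=0s: DENY
  req#12 t=0s: DENY
  req#13 t=0s: DENY
  req#14 t=0s: DENY
  req#15 t=0s: DENY
  req#16 t=0s: DENY
  req#17 t=0s: DENY
  req#18 t=0s: DENY

Answer: AADDDDDDDDDDDDDDDD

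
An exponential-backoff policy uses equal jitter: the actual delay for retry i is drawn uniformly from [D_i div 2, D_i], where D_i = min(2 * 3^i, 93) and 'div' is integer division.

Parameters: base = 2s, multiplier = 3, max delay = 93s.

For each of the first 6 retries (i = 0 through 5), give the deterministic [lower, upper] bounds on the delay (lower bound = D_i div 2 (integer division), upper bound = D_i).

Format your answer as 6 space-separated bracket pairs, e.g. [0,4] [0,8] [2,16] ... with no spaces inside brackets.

Answer: [1,2] [3,6] [9,18] [27,54] [46,93] [46,93]

Derivation:
Computing bounds per retry:
  i=0: D_i=min(2*3^0,93)=2, bounds=[1,2]
  i=1: D_i=min(2*3^1,93)=6, bounds=[3,6]
  i=2: D_i=min(2*3^2,93)=18, bounds=[9,18]
  i=3: D_i=min(2*3^3,93)=54, bounds=[27,54]
  i=4: D_i=min(2*3^4,93)=93, bounds=[46,93]
  i=5: D_i=min(2*3^5,93)=93, bounds=[46,93]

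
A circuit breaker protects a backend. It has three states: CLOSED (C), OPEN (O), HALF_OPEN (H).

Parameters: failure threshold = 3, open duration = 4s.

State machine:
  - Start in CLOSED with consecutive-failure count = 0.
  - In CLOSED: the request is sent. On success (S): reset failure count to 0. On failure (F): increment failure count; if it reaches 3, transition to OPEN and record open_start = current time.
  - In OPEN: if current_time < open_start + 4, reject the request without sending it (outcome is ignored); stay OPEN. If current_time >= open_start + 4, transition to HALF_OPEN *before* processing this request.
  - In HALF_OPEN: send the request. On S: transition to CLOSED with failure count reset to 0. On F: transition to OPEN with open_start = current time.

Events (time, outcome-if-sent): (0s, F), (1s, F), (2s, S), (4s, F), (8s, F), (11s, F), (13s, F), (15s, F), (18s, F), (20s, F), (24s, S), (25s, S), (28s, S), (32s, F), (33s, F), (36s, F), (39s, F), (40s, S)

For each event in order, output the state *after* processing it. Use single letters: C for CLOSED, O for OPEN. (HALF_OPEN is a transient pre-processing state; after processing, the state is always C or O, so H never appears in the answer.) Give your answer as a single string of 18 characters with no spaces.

Answer: CCCCCOOOOOCCCCCOOC

Derivation:
State after each event:
  event#1 t=0s outcome=F: state=CLOSED
  event#2 t=1s outcome=F: state=CLOSED
  event#3 t=2s outcome=S: state=CLOSED
  event#4 t=4s outcome=F: state=CLOSED
  event#5 t=8s outcome=F: state=CLOSED
  event#6 t=11s outcome=F: state=OPEN
  event#7 t=13s outcome=F: state=OPEN
  event#8 t=15s outcome=F: state=OPEN
  event#9 t=18s outcome=F: state=OPEN
  event#10 t=20s outcome=F: state=OPEN
  event#11 t=24s outcome=S: state=CLOSED
  event#12 t=25s outcome=S: state=CLOSED
  event#13 t=28s outcome=S: state=CLOSED
  event#14 t=32s outcome=F: state=CLOSED
  event#15 t=33s outcome=F: state=CLOSED
  event#16 t=36s outcome=F: state=OPEN
  event#17 t=39s outcome=F: state=OPEN
  event#18 t=40s outcome=S: state=CLOSED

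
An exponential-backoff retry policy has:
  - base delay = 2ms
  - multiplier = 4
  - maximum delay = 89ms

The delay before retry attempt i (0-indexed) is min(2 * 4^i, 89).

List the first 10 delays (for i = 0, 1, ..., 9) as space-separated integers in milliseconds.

Computing each delay:
  i=0: min(2*4^0, 89) = 2
  i=1: min(2*4^1, 89) = 8
  i=2: min(2*4^2, 89) = 32
  i=3: min(2*4^3, 89) = 89
  i=4: min(2*4^4, 89) = 89
  i=5: min(2*4^5, 89) = 89
  i=6: min(2*4^6, 89) = 89
  i=7: min(2*4^7, 89) = 89
  i=8: min(2*4^8, 89) = 89
  i=9: min(2*4^9, 89) = 89

Answer: 2 8 32 89 89 89 89 89 89 89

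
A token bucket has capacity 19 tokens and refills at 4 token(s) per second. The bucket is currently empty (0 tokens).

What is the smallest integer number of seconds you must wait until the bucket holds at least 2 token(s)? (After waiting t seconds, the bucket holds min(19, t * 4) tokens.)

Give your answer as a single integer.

Need t * 4 >= 2, so t >= 2/4.
Smallest integer t = ceil(2/4) = 1.

Answer: 1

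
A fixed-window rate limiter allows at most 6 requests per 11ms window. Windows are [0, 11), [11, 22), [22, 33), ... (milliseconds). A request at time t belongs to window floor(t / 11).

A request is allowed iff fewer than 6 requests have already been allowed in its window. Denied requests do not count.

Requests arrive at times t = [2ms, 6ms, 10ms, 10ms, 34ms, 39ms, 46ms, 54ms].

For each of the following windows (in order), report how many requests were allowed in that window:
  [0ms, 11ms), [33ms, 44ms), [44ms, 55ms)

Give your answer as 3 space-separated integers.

Answer: 4 2 2

Derivation:
Processing requests:
  req#1 t=2ms (window 0): ALLOW
  req#2 t=6ms (window 0): ALLOW
  req#3 t=10ms (window 0): ALLOW
  req#4 t=10ms (window 0): ALLOW
  req#5 t=34ms (window 3): ALLOW
  req#6 t=39ms (window 3): ALLOW
  req#7 t=46ms (window 4): ALLOW
  req#8 t=54ms (window 4): ALLOW

Allowed counts by window: 4 2 2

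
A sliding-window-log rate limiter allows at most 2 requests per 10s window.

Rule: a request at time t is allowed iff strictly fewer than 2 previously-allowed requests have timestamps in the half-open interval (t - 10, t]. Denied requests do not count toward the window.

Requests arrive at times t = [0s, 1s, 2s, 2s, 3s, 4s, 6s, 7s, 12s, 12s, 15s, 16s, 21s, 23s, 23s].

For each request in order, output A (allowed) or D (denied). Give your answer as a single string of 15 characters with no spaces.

Tracking allowed requests in the window:
  req#1 t=0s: ALLOW
  req#2 t=1s: ALLOW
  req#3 t=2s: DENY
  req#4 t=2s: DENY
  req#5 t=3s: DENY
  req#6 t=4s: DENY
  req#7 t=6s: DENY
  req#8 t=7s: DENY
  req#9 t=12s: ALLOW
  req#10 t=12s: ALLOW
  req#11 t=15s: DENY
  req#12 t=16s: DENY
  req#13 t=21s: DENY
  req#14 t=23s: ALLOW
  req#15 t=23s: ALLOW

Answer: AADDDDDDAADDDAA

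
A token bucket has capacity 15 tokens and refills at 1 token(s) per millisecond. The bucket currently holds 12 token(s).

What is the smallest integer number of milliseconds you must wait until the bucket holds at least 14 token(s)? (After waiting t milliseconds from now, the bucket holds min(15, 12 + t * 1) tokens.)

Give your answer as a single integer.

Answer: 2

Derivation:
Need 12 + t * 1 >= 14, so t >= 2/1.
Smallest integer t = ceil(2/1) = 2.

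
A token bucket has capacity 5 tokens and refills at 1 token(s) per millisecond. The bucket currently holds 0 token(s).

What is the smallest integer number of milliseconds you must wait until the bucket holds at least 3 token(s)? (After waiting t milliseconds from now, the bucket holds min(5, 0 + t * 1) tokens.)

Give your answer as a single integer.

Need 0 + t * 1 >= 3, so t >= 3/1.
Smallest integer t = ceil(3/1) = 3.

Answer: 3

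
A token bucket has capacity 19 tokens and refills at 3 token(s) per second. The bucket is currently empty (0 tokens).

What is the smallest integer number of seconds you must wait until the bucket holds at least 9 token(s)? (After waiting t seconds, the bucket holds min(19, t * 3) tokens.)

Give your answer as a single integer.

Need t * 3 >= 9, so t >= 9/3.
Smallest integer t = ceil(9/3) = 3.

Answer: 3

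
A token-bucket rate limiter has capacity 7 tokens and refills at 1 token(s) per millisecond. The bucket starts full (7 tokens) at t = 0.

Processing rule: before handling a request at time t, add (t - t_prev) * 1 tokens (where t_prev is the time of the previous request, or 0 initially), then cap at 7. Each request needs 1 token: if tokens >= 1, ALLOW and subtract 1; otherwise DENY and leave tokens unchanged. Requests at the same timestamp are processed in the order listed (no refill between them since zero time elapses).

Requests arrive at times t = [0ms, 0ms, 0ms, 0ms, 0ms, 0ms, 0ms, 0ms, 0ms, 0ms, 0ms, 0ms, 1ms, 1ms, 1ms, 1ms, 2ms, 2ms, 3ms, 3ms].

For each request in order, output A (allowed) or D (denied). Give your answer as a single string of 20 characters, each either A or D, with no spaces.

Answer: AAAAAAADDDDDADDDADAD

Derivation:
Simulating step by step:
  req#1 t=0ms: ALLOW
  req#2 t=0ms: ALLOW
  req#3 t=0ms: ALLOW
  req#4 t=0ms: ALLOW
  req#5 t=0ms: ALLOW
  req#6 t=0ms: ALLOW
  req#7 t=0ms: ALLOW
  req#8 t=0ms: DENY
  req#9 t=0ms: DENY
  req#10 t=0ms: DENY
  req#11 t=0ms: DENY
  req#12 t=0ms: DENY
  req#13 t=1ms: ALLOW
  req#14 t=1ms: DENY
  req#15 t=1ms: DENY
  req#16 t=1ms: DENY
  req#17 t=2ms: ALLOW
  req#18 t=2ms: DENY
  req#19 t=3ms: ALLOW
  req#20 t=3ms: DENY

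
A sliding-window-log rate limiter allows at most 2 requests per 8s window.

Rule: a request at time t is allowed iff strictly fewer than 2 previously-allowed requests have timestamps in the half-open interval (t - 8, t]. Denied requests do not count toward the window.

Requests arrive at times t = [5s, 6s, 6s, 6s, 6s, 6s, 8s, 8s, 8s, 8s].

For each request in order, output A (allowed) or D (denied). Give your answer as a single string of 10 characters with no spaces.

Answer: AADDDDDDDD

Derivation:
Tracking allowed requests in the window:
  req#1 t=5s: ALLOW
  req#2 t=6s: ALLOW
  req#3 t=6s: DENY
  req#4 t=6s: DENY
  req#5 t=6s: DENY
  req#6 t=6s: DENY
  req#7 t=8s: DENY
  req#8 t=8s: DENY
  req#9 t=8s: DENY
  req#10 t=8s: DENY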